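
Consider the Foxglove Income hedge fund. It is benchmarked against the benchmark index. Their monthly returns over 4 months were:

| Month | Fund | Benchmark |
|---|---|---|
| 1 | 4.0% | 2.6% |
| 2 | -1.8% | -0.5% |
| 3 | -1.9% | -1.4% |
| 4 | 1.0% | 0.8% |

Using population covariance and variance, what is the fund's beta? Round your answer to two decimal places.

r̄p = 0.3250%,  r̄m = 0.3750%
Cov = Σ(rp − r̄p)(rm − r̄m) / 4 = 3.5681
Var(rm) = Σ(rm − r̄m)² / 4 = 2.2619
β = Cov / Var = 3.5681 / 2.2619 = 1.5775

1.58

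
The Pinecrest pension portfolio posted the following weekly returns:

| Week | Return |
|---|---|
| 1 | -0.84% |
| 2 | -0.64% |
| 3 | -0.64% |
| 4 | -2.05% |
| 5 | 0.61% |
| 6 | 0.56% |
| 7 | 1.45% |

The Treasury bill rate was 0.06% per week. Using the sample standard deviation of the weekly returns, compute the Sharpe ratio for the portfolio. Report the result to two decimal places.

μ = (-0.84 − 0.64 − 0.64 − 2.05 + 0.61 + 0.56 + 1.45) / 7 = -1.550 / 7 = -0.2214%
Sample std dev = √[8.1723 / 6] = 1.1671%
Sharpe = (μ − rf) / σ = (-0.2214 − 0.06) / 1.1671 = -0.2814 / 1.1671 = -0.2411

-0.24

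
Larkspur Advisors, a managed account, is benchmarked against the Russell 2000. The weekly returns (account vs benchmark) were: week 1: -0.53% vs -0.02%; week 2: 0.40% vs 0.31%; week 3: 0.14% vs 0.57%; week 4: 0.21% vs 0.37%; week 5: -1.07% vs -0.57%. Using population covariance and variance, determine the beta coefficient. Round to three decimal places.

r̄p = -0.1700%,  r̄m = 0.1320%
Cov = Σ(rp − r̄p)(rm − r̄m) / 5 = 0.2028
Var(rm) = Σ(rm − r̄m)² / 5 = 0.1592
β = Cov / Var = 0.2028 / 0.1592 = 1.2739

1.274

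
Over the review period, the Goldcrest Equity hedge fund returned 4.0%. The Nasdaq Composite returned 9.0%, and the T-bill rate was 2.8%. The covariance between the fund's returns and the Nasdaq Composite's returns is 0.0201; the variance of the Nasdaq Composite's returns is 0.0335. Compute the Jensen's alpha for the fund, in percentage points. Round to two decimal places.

-2.52

β = Cov / Var = 0.0201 / 0.0335 = 0.6000
E[R] = Rf + β(Rm − Rf) = 2.8% + 0.6000 × (9.0% − 2.8%) = 6.5200%
α = Rp − E[R] = 4.0% − 6.5200% = -2.5200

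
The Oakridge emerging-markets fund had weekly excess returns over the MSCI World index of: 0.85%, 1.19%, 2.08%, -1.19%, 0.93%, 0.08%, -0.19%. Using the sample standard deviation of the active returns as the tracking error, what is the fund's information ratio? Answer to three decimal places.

0.504

μ = (0.85 + 1.19 + 2.08 − 1.19 + 0.93 + 0.08 − 0.19) / 7 = 3.750 / 7 = 0.5357%
Sample σ = √[Σ(r − μ)² / 6] = √[6.7796 / 6] = √1.1299 = 1.0630%
IR = μ / tracking error = 0.5357 / 1.0630 = 0.5040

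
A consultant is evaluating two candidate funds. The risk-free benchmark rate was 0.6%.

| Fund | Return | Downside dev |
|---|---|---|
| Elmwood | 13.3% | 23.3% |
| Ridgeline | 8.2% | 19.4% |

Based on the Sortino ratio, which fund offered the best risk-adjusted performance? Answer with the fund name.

Elmwood

Elmwood: Sortino ratio = (13.3% − 0.6%) / 23.3% = 0.545
Ridgeline: Sortino ratio = (8.2% − 0.6%) / 19.4% = 0.392
Highest: Elmwood (0.545).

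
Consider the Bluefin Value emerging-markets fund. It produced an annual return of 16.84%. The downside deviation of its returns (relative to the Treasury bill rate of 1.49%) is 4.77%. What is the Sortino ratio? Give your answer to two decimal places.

3.22

Sortino = (Rp − Rf) / σd = (16.84% − 1.49%) / 4.77% = 15.35% / 4.77% = 3.2180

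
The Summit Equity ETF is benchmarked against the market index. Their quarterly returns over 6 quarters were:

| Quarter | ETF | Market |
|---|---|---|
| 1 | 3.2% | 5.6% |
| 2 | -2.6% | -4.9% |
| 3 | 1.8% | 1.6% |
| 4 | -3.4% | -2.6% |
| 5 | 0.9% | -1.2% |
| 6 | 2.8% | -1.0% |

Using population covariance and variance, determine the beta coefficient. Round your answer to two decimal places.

r̄p = 0.4500%,  r̄m = -0.4167%
Cov = Σ(rp − r̄p)(rm − r̄m) / 6 = 6.6042
Var(rm) = Σ(rm − r̄m)² / 6 = 11.0147
β = Cov / Var = 6.6042 / 11.0147 = 0.5996

0.60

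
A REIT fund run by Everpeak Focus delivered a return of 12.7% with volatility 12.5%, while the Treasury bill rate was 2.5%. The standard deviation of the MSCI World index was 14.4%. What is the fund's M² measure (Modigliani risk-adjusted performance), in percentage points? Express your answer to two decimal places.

Sharpe = (Rp − Rf) / σp = (12.7% − 2.5%) / 12.5% = 0.8160
M² = Rf + Sharpe × σm = 2.5% + 0.8160 × 14.4% = 14.2504%

14.25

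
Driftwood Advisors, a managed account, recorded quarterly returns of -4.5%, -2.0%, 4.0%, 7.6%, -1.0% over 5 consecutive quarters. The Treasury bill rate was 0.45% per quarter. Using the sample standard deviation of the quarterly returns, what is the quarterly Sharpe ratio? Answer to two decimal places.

0.08

Mean return r̄ = 4.10 / 5 = 0.8200%
Σ(r − r̄)² = (-4.5 − 0.8200)² + (-2 − 0.8200)² + … = 95.6480
sample σ = √(95.6480 / 4) = √23.9120 = 4.8900%
Sharpe = (r̄ − rf) / σ = (0.8200 − 0.45) / 4.8900 = 0.3700 / 4.8900 = 0.0757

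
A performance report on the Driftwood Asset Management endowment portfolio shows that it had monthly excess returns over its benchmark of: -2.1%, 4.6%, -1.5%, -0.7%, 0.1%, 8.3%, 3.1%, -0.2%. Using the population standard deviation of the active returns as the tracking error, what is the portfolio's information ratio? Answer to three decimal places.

0.432

Mean return μ = 11.60 / 8 = 1.4500%
Σ(r − μ)² = 90.0400; population σ = √(90.0400/8) = 3.3548%
IR = μ / tracking error = 1.4500 / 3.3548 = 0.4322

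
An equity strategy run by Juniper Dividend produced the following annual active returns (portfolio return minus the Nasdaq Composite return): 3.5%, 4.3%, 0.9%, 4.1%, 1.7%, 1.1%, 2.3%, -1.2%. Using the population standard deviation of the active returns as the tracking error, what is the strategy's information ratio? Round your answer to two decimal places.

r̄ = (3.5 + 4.3 + 0.9 + 4.1 + 1.7 + 1.1 + 2.3 − 1.2) / 8 = 16.70 / 8 = 2.0875%
Σ(r − r̄)² = 24.3288; population σ = √(24.3288/8) = 1.7439%
IR = r̄ / tracking error = 2.0875 / 1.7439 = 1.1970

1.20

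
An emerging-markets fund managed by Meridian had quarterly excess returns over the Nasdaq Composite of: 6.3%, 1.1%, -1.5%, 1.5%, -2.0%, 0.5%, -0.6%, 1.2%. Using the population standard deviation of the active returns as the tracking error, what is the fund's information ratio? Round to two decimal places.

r̄ = (6.3 + 1.1 − 1.5 + 1.5 − 2 + 0.5 − 0.6 + 1.2) / 8 = 0.8125%
Σ(r − r̄)² = (6.3 − 0.8125)² + (1.1 − 0.8125)² + (-1.5 − 0.8125)² + … = 46.1688
σ = √[46.1688 / 8] = 2.4023%
IR = r̄ / tracking error = 0.8125 / 2.4023 = 0.3382

0.34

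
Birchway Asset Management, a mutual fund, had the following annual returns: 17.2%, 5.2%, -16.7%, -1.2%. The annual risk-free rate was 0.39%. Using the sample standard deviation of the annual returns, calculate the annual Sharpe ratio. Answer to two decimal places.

r̄ = (17.2 + 5.2 − 16.7 − 1.2) / 4 = 4.50 / 4 = 1.1250%
Σ(r − r̄)² = (17.2 − 1.1250)² + (5.2 − 1.1250)² + (-16.7 − 1.1250)² + … = 598.1475
sample σ = √(598.1475 / 3) = √199.3825 = 14.1203%
Sharpe = (r̄ − rf) / σ = (1.1250 − 0.39) / 14.1203 = 0.7350 / 14.1203 = 0.0521

0.05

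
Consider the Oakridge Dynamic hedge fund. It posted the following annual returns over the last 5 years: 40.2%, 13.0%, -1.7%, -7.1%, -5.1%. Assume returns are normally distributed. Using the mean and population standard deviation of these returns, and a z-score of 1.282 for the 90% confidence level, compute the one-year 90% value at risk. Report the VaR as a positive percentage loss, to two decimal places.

14.75

r̄ = (40.2 + 13 − 1.7 − 7.1 − 5.1) / 5 = 39.30 / 5 = 7.8600%
Population σ = √[Σ(r − r̄)² / 5] = √[1555.4520 / 5] = √311.0904 = 17.6378%
VaR = −(r̄ − z·σ) = −(7.8600 − 1.282 × 17.6378) = −(-14.7517) = 14.7517%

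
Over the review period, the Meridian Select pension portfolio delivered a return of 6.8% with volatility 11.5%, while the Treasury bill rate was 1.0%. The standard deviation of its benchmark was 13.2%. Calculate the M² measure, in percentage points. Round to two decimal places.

7.66

Sharpe = (Rp − Rf) / σp = (6.8% − 1.0%) / 11.5% = 0.5043
M² = Rf + Sharpe × σm = 1.0% + 0.5043 × 13.2% = 7.6568%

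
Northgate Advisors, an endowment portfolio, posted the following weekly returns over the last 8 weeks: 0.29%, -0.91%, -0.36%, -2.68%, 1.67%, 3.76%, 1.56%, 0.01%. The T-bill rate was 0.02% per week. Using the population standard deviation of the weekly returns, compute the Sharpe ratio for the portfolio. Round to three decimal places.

μ = (0.29 − 0.91 − 0.36 − 2.68 + 1.67 + 3.76 + 1.56 + 0.01) / 8 = 0.4175%
Σ(r − μ)² = (0.29 − 0.4175)² + (-0.91 − 0.4175)² + … = 26.1900
σ = √[26.1900 / 8] = 1.8094%
Sharpe = (μ − rf) / σ = (0.4175 − 0.02) / 1.8094 = 0.3975 / 1.8094 = 0.2197

0.220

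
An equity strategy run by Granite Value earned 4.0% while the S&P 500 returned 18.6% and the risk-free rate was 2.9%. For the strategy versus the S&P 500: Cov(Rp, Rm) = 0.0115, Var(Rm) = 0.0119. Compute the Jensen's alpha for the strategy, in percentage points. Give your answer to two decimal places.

β = Cov / Var = 0.0115 / 0.0119 = 0.9664
E[R] = Rf + β(Rm − Rf) = 2.9% + 0.9664 × (18.6% − 2.9%) = 18.0725%
α = Rp − E[R] = 4.0% − 18.0725% = -14.0725

-14.07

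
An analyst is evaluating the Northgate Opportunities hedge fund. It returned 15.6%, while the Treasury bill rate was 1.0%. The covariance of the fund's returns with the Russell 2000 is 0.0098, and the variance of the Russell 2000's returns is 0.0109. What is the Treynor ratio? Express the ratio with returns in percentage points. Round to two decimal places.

β = Cov / Var = 0.0098 / 0.0109 = 0.8991
Treynor = (Rp − Rf) / β = (15.6% − 1.0%) / 0.8991 = 14.60 / 0.8991 = 16.2385

16.24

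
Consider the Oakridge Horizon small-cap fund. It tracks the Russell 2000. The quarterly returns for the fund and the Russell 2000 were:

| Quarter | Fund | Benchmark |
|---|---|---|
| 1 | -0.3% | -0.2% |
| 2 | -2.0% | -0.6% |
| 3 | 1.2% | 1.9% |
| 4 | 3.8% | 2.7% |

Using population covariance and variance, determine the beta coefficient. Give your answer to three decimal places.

r̄p = 0.6750%,  r̄m = 0.9500%
Cov = Σ(rp − r̄p)(rm − r̄m) / 4 = 2.8088
Var(rm) = Σ(rm − r̄m)² / 4 = 1.9225
β = Cov / Var = 2.8088 / 1.9225 = 1.4610

1.461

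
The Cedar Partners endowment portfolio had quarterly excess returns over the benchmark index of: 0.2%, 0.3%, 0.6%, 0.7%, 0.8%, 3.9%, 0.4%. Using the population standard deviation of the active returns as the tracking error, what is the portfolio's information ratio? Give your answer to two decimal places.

0.82

r̄ = (0.2 + 0.3 + 0.6 + 0.7 + 0.8 + 3.9 + 0.4) / 7 = 6.90 / 7 = 0.9857%
Σ(r − r̄)² = (0.2 − 0.9857)² + (0.3 − 0.9857)² + … = 10.1886
σ = √[10.1886 / 7] = 1.2064%
IR = r̄ / tracking error = 0.9857 / 1.2064 = 0.8171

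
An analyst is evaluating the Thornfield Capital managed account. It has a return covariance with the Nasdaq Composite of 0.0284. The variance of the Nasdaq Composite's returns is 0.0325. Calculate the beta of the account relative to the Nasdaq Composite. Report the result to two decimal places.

0.87

β = Cov(Rp, Rm) / Var(Rm) = 0.0284 / 0.0325 = 0.8738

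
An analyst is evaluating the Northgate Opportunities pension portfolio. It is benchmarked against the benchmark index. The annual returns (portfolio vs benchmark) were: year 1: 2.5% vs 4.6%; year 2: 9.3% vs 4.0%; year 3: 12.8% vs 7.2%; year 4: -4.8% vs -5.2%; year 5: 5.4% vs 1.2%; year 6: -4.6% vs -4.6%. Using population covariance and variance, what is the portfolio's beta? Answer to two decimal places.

1.30

r̄p = 3.4333%,  r̄m = 1.2000%
Cov = Σ(rp − r̄p)(rm − r̄m) / 6 = 28.1233
Var(rm) = Σ(rm − r̄m)² / 6 = 21.6667
β = Cov / Var = 28.1233 / 21.6667 = 1.2980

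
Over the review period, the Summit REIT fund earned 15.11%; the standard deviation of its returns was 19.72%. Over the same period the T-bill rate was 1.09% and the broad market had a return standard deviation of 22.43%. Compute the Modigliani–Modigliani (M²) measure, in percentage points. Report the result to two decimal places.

Sharpe = (Rp − Rf) / σp = (15.11% − 1.09%) / 19.72% = 0.7110
M² = Rf + Sharpe × σm = 1.09% + 0.7110 × 22.43% = 17.0377%

17.04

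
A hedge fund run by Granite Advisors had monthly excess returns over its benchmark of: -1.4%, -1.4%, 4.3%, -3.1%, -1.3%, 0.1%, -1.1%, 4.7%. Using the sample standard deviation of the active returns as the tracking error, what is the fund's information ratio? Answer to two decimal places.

0.04

Mean return r̄ = 0.80 / 8 = 0.1000%
Σ(r − r̄)² = 56.9400; sample σ = √(56.9400/7) = 2.8521%
IR = r̄ / tracking error = 0.1000 / 2.8521 = 0.0351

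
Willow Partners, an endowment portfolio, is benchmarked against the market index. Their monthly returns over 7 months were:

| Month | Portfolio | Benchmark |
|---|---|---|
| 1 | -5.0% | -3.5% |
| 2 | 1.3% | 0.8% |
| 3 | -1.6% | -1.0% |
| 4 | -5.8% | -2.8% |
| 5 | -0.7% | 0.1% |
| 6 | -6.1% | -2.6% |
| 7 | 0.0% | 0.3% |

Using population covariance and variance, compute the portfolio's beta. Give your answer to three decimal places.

r̄p = -2.5571%,  r̄m = -1.2429%
Cov = Σ(rp − r̄p)(rm − r̄m) / 7 = 4.2747
Var(rm) = Σ(rm − r̄m)² / 7 = 2.5396
β = Cov / Var = 4.2747 / 2.5396 = 1.6832

1.683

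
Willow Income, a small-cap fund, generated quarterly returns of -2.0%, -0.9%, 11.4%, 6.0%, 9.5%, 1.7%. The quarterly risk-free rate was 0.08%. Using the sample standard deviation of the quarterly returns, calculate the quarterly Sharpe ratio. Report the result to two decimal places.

0.76

Mean return r̄ = 25.70 / 6 = 4.2833%
Σ(r − r̄)² = 153.8283; sample σ = √(153.8283/5) = 5.5467%
Sharpe = (r̄ − rf) / σ = (4.2833 − 0.08) / 5.5467 = 4.2033 / 5.5467 = 0.7578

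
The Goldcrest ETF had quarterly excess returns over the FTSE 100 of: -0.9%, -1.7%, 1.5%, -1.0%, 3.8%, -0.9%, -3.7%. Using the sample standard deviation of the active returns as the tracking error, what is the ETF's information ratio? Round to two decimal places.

r̄ = (-0.9 − 1.7 + 1.5 − 1 + 3.8 − 0.9 − 3.7) / 7 = -2.90 / 7 = -0.4143%
Sample σ = √[Σ(r − r̄)² / 6] = √[34.6886 / 6] = √5.7814 = 2.4045%
IR = r̄ / tracking error = -0.4143 / 2.4045 = -0.1723

-0.17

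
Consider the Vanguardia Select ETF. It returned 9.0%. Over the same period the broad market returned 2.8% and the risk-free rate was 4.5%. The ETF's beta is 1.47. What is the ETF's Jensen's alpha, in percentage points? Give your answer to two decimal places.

7.00

CAPM expected return = Rf + β(Rm − Rf) = 4.5% + 1.47 × (2.8% − 4.5%) = 4.5 + 1.47 × -1.70 = 2.0010%
Jensen's α = Rp − E[R] = 9.0% − 2.0010% = 6.9990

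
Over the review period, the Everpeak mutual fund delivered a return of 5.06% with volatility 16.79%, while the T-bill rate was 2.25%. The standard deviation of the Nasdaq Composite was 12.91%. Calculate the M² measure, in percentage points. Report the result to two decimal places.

Sharpe = (Rp − Rf) / σp = (5.06% − 2.25%) / 16.79% = 0.1674
M² = Rf + Sharpe × σm = 2.25% + 0.1674 × 12.91% = 4.4111%

4.41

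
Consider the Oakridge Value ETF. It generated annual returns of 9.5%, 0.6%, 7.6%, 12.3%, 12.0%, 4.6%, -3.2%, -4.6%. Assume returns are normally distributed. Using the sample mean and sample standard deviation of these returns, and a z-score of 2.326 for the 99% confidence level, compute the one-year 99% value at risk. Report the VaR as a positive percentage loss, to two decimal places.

10.58

μ = (9.5 + 0.6 + 7.6 + 12.3 + 12 + 4.6 − 3.2 − 4.6) / 8 = 4.8500%
Σ(r − μ)² = (9.5 − 4.8500)² + (0.6 − 4.8500)² + … = 308.0400
sample σ = √(308.0400 / 7) = √44.0057 = 6.6337%
VaR = −(μ − z·σ) = −(4.8500 − 2.326 × 6.6337) = −(-10.5800) = 10.5800%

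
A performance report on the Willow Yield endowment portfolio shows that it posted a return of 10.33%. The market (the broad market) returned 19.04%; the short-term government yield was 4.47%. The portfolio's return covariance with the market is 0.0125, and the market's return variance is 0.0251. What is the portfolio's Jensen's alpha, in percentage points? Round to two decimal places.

β = Cov / Var = 0.0125 / 0.0251 = 0.4980
E[R] = Rf + β(Rm − Rf) = 4.47% + 0.4980 × (19.04% − 4.47%) = 11.7259%
α = Rp − E[R] = 10.33% − 11.7259% = -1.3959

-1.40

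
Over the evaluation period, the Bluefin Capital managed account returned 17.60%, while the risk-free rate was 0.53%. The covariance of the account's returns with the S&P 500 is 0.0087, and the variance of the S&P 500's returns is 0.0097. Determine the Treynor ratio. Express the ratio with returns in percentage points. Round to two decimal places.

19.03

β = Cov / Var = 0.0087 / 0.0097 = 0.8969
Treynor = (Rp − Rf) / β = (17.60% − 0.53%) / 0.8969 = 17.07 / 0.8969 = 19.0322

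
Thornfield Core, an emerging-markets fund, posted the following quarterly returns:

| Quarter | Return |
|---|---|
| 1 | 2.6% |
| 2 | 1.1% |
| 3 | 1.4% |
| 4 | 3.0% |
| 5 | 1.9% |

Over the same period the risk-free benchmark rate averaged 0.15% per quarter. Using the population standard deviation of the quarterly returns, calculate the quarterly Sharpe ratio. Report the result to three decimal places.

2.596

μ = (2.6 + 1.1 + 1.4 + 3 + 1.9) / 5 = 10.00 / 5 = 2.0000%
Population σ = √[Σ(r − μ)² / 5] = √[2.5400 / 5] = √0.5080 = 0.7127%
Sharpe = (μ − rf) / σ = (2.0000 − 0.15) / 0.7127 = 1.8500 / 0.7127 = 2.5958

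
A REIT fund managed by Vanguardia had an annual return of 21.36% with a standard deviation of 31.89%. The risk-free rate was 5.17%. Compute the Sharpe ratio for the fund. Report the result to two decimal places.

0.51

Sharpe = (Rp − Rf) / σp = (21.36% − 5.17%) / 31.89% = 16.19% / 31.89% = 0.5077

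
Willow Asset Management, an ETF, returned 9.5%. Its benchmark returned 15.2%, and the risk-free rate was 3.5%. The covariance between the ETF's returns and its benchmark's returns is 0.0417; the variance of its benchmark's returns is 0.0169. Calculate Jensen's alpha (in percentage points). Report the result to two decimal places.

β = Cov / Var = 0.0417 / 0.0169 = 2.4675
E[R] = Rf + β(Rm − Rf) = 3.5% + 2.4675 × (15.2% − 3.5%) = 32.3698%
α = Rp − E[R] = 9.5% − 32.3698% = -22.8698

-22.87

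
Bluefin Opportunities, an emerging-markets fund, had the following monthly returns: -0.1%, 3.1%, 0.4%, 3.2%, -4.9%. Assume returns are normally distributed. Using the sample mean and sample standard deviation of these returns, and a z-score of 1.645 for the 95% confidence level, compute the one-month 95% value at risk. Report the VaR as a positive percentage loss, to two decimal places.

Mean return r̄ = 1.70 / 5 = 0.3400%
Σ(r − r̄)² = 43.4520; sample σ = √(43.4520/4) = 3.2959%
VaR = −(r̄ − z·σ) = −(0.3400 − 1.645 × 3.2959) = −(-5.0818) = 5.0818%

5.08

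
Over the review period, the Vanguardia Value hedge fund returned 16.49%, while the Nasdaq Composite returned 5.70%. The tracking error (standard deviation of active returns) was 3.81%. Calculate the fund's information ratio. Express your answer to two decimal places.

IR = (Rp − Rb) / TE = (16.49% − 5.70%) / 3.81% = 10.79% / 3.81% = 2.8320

2.83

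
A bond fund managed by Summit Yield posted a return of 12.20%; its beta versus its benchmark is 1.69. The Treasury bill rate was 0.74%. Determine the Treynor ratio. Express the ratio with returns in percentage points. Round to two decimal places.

Treynor = (Rp − Rf) / β = (12.20% − 0.74%) / 1.69 = 11.46 / 1.69 = 6.7811

6.78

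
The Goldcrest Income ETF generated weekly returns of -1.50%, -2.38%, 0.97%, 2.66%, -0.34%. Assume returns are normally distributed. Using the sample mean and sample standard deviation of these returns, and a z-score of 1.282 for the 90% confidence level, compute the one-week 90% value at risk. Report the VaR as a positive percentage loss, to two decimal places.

2.68

Mean return r̄ = -0.590 / 5 = -0.1180%
Σ(r − r̄)² = (-1.5 − (-0.1180))² + (-2.38 − (-0.1180))² + … = 15.9769
sample σ = √(15.9769 / 4) = √3.9942 = 1.9985%
VaR = −(r̄ − z·σ) = −(-0.1180 − 1.282 × 1.9985) = −(-2.6801) = 2.6801%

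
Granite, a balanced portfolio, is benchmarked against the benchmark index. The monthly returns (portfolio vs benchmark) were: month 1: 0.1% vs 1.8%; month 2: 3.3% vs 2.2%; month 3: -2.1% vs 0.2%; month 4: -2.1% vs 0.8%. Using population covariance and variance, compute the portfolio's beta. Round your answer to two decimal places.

2.53

r̄p = -0.2000%,  r̄m = 1.2500%
Cov = Σ(rp − r̄p)(rm − r̄m) / 4 = 1.5850
Var(rm) = Σ(rm − r̄m)² / 4 = 0.6275
β = Cov / Var = 1.5850 / 0.6275 = 2.5259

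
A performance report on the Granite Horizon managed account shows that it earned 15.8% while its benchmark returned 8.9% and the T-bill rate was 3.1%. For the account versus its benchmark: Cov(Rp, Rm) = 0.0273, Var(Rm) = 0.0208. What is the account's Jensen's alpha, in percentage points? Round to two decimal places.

β = Cov / Var = 0.0273 / 0.0208 = 1.3125
E[R] = Rf + β(Rm − Rf) = 3.1% + 1.3125 × (8.9% − 3.1%) = 10.7125%
α = Rp − E[R] = 15.8% − 10.7125% = 5.0875

5.09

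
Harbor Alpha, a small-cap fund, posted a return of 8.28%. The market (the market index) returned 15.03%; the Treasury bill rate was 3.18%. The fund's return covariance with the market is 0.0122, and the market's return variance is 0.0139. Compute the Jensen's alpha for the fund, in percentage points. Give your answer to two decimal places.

-5.30

β = Cov / Var = 0.0122 / 0.0139 = 0.8777
E[R] = Rf + β(Rm − Rf) = 3.18% + 0.8777 × (15.03% − 3.18%) = 13.5807%
α = Rp − E[R] = 8.28% − 13.5807% = -5.3007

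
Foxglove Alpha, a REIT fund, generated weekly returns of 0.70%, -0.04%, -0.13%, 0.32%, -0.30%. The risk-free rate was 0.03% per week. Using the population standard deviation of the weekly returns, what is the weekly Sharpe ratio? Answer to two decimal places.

Mean return r̄ = 0.550 / 5 = 0.1100%
Σ(r − r̄)² = (0.7 − 0.1100)² + (-0.04 − 0.1100)² + … = 0.6404
population σ = √(0.6404 / 5) = √0.1281 = 0.3579%
Sharpe = (r̄ − rf) / σ = (0.1100 − 0.03) / 0.3579 = 0.0800 / 0.3579 = 0.2235

0.22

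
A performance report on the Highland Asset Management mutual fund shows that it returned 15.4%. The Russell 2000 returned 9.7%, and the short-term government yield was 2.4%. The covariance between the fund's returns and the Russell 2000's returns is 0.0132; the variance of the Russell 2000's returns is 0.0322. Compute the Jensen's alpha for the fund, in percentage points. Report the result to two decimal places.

β = Cov / Var = 0.0132 / 0.0322 = 0.4099
E[R] = Rf + β(Rm − Rf) = 2.4% + 0.4099 × (9.7% − 2.4%) = 5.3923%
α = Rp − E[R] = 15.4% − 5.3923% = 10.0077

10.01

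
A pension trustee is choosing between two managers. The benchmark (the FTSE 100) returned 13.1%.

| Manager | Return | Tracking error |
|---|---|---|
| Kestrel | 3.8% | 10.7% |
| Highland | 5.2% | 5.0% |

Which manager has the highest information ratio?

Kestrel: IR = (3.8% − 13.1%) / 10.7% = -0.869
Highland: IR = (5.2% − 13.1%) / 5.0% = -1.580
Highest: Kestrel (-0.869).

Kestrel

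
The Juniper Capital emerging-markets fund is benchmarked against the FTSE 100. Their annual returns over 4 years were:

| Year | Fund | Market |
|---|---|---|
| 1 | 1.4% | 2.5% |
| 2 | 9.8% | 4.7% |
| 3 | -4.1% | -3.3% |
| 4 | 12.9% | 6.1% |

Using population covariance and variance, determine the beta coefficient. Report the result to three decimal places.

1.784

r̄p = 5.0000%,  r̄m = 2.5000%
Cov = Σ(rp − r̄p)(rm − r̄m) / 4 = 22.9450
Var(rm) = Σ(rm − r̄m)² / 4 = 12.8600
β = Cov / Var = 22.9450 / 12.8600 = 1.7842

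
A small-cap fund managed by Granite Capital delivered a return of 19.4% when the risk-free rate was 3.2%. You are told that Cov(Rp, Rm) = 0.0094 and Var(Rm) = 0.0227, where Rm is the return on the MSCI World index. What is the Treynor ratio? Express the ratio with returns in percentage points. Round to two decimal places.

β = Cov / Var = 0.0094 / 0.0227 = 0.4141
Treynor = (Rp − Rf) / β = (19.4% − 3.2%) / 0.4141 = 16.20 / 0.4141 = 39.1210

39.12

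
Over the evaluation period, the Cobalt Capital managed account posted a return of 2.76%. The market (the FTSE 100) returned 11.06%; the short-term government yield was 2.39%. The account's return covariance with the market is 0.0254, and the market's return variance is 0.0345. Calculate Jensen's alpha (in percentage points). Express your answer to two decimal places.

β = Cov / Var = 0.0254 / 0.0345 = 0.7362
E[R] = Rf + β(Rm − Rf) = 2.39% + 0.7362 × (11.06% − 2.39%) = 8.7729%
α = Rp − E[R] = 2.76% − 8.7729% = -6.0129

-6.01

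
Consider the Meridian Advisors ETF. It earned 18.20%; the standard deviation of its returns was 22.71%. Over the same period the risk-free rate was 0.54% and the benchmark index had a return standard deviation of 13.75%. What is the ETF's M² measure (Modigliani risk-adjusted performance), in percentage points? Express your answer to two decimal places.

11.23

Sharpe = (Rp − Rf) / σp = (18.20% − 0.54%) / 22.71% = 0.7776
M² = Rf + Sharpe × σm = 0.54% + 0.7776 × 13.75% = 11.2320%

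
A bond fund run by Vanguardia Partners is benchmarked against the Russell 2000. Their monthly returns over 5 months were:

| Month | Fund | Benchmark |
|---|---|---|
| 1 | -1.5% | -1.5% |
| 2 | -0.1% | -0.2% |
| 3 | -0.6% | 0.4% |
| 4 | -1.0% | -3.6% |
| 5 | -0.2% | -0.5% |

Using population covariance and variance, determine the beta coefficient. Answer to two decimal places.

0.21

r̄p = -0.6800%,  r̄m = -1.0800%
Cov = Σ(rp − r̄p)(rm − r̄m) / 5 = 0.4116
Var(rm) = Σ(rm − r̄m)² / 5 = 1.9656
β = Cov / Var = 0.4116 / 1.9656 = 0.2094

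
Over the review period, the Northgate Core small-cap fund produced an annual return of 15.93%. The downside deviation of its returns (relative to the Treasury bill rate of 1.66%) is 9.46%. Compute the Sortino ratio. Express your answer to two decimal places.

1.51

Sortino = (Rp − Rf) / σd = (15.93% − 1.66%) / 9.46% = 14.27% / 9.46% = 1.5085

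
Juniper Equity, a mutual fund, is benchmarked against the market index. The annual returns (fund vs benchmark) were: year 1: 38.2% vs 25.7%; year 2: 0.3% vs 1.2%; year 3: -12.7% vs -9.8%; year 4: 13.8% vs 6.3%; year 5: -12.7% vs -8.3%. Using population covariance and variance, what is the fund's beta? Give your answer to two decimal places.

r̄p = 5.3800%,  r̄m = 3.0200%
Cov = Σ(rp − r̄p)(rm − r̄m) / 5 = 243.5344
Var(rm) = Σ(rm − r̄m)² / 5 = 164.1896
β = Cov / Var = 243.5344 / 164.1896 = 1.4833

1.48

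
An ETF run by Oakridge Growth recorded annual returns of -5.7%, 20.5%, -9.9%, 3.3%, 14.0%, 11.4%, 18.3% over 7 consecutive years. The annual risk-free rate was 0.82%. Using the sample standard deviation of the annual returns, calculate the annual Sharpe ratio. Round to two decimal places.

0.56

r̄ = (-5.7 + 20.5 − 9.9 + 3.3 + 14 + 11.4 + 18.3) / 7 = 51.90 / 7 = 7.4143%
Sample σ = √[Σ(r − r̄)² / 6] = √[837.6886 / 6] = √139.6148 = 11.8159%
Sharpe = (r̄ − rf) / σ = (7.4143 − 0.82) / 11.8159 = 6.5943 / 11.8159 = 0.5581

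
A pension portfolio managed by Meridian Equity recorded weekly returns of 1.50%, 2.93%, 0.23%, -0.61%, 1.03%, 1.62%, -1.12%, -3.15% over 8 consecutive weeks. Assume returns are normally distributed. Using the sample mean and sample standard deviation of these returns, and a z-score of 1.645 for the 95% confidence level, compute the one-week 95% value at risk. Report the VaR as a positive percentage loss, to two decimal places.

r̄ = (1.5 + 2.93 + 0.23 − 0.61 + 1.03 + 1.62 − 1.12 − 3.15) / 8 = 2.430 / 8 = 0.3038%
Sample std dev = √[25.3840 / 7] = 1.9043%
VaR = −(r̄ − z·σ) = −(0.3038 − 1.645 × 1.9043) = −(-2.8288) = 2.8288%

2.83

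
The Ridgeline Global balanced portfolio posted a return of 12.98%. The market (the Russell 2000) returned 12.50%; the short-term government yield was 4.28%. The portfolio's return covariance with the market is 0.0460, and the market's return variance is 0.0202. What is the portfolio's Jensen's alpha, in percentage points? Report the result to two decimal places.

-10.02

β = Cov / Var = 0.0460 / 0.0202 = 2.2772
E[R] = Rf + β(Rm − Rf) = 4.28% + 2.2772 × (12.50% − 4.28%) = 22.9986%
α = Rp − E[R] = 12.98% − 22.9986% = -10.0186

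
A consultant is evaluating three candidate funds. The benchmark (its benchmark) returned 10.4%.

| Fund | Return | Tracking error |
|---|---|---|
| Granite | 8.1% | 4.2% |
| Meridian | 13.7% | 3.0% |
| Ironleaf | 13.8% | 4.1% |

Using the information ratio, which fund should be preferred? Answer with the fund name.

Granite: IR = (8.1% − 10.4%) / 4.2% = -0.548
Meridian: IR = (13.7% − 10.4%) / 3.0% = 1.100
Ironleaf: IR = (13.8% − 10.4%) / 4.1% = 0.829
Highest: Meridian (1.100).

Meridian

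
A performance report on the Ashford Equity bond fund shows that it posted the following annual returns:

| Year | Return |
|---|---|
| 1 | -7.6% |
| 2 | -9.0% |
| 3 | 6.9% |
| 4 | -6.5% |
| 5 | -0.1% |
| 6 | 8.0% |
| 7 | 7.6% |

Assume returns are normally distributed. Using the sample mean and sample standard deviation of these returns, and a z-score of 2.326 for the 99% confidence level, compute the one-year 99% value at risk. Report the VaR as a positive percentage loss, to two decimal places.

17.87

Mean return r̄ = -0.70 / 7 = -0.1000%
Σ(r − r̄)² = (-7.6 − (-0.1000))² + (-9 − (-0.1000))² + (6.9 − (-0.1000))² + … = 350.3200
σ = √[350.3200 / 6] = 7.6411%
VaR = −(r̄ − z·σ) = −(-0.1000 − 2.326 × 7.6411) = −(-17.8732) = 17.8732%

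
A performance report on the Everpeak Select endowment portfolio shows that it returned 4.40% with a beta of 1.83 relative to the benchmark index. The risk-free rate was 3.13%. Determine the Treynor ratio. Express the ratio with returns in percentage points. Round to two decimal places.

Treynor = (Rp − Rf) / β = (4.40% − 3.13%) / 1.83 = 1.27 / 1.83 = 0.6940

0.69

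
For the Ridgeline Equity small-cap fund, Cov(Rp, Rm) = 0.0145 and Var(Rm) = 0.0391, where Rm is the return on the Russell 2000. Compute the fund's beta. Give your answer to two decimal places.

β = Cov(Rp, Rm) / Var(Rm) = 0.0145 / 0.0391 = 0.3708

0.37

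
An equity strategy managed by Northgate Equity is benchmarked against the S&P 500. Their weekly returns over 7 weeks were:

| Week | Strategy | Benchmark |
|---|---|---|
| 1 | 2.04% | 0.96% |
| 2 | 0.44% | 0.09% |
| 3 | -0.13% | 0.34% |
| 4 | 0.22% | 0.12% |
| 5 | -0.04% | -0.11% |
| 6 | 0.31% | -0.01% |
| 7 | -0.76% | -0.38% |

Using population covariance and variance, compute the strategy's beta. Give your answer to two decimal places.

1.84

r̄p = 0.2971%,  r̄m = 0.1443%
Cov = Σ(rp − r̄p)(rm − r̄m) / 7 = 0.2815
Var(rm) = Σ(rm − r̄m)² / 7 = 0.1529
β = Cov / Var = 0.2815 / 0.1529 = 1.8411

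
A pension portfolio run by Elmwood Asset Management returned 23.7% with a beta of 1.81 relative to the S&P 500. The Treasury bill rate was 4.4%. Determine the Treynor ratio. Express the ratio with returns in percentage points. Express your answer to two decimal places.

Treynor = (Rp − Rf) / β = (23.7% − 4.4%) / 1.81 = 19.30 / 1.81 = 10.6630

10.66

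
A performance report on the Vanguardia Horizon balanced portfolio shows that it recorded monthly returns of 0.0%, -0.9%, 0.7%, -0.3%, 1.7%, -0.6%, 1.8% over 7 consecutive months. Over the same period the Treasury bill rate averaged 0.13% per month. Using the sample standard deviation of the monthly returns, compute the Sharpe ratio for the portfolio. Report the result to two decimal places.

0.20

μ = (0 − 0.9 + 0.7 − 0.3 + 1.7 − 0.6 + 1.8) / 7 = 2.40 / 7 = 0.3429%
Σ(r − μ)² = 7.0571; sample σ = √(7.0571/6) = 1.0845%
Sharpe = (μ − rf) / σ = (0.3429 − 0.13) / 1.0845 = 0.2129 / 1.0845 = 0.1963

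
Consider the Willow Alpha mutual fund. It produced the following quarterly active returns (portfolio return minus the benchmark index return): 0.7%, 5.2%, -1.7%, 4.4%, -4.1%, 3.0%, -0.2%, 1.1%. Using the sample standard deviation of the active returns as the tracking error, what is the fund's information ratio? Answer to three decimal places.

r̄ = (0.7 + 5.2 − 1.7 + 4.4 − 4.1 + 3 − 0.2 + 1.1) / 8 = 8.40 / 8 = 1.0500%
Σ(r − r̄)² = 68.0200; sample σ = √(68.0200/7) = 3.1172%
IR = r̄ / tracking error = 1.0500 / 3.1172 = 0.3368

0.337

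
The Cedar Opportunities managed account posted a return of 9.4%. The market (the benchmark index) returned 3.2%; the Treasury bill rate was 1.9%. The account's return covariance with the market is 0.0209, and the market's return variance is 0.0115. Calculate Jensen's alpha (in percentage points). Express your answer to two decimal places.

β = Cov / Var = 0.0209 / 0.0115 = 1.8174
E[R] = Rf + β(Rm − Rf) = 1.9% + 1.8174 × (3.2% − 1.9%) = 4.2626%
α = Rp − E[R] = 9.4% − 4.2626% = 5.1374

5.14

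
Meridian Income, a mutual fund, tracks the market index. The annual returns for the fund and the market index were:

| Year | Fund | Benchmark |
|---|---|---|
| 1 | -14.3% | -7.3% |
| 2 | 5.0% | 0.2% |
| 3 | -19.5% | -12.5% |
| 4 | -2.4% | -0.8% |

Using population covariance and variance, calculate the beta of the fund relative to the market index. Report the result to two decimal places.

r̄p = -7.8000%,  r̄m = -5.1000%
Cov = Σ(rp − r̄p)(rm − r̄m) / 4 = 47.9850
Var(rm) = Σ(rm − r̄m)² / 4 = 26.5450
β = Cov / Var = 47.9850 / 26.5450 = 1.8077

1.81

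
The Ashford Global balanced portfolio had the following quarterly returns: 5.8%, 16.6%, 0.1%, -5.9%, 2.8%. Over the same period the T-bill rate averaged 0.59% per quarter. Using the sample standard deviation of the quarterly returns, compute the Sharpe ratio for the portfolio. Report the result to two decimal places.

0.40

Mean return μ = 19.40 / 5 = 3.8800%
Σ(r − μ)² = (5.8 − 3.8800)² + (16.6 − 3.8800)² + … = 276.5880
sample σ = √(276.5880 / 4) = √69.1470 = 8.3155%
Sharpe = (μ − rf) / σ = (3.8800 − 0.59) / 8.3155 = 3.2900 / 8.3155 = 0.3956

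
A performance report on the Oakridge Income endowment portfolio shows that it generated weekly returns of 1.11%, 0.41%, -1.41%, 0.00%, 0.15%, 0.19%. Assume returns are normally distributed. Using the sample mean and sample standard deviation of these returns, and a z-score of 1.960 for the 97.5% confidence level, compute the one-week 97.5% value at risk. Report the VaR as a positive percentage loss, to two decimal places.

1.54

Mean return r̄ = 0.450 / 6 = 0.0750%
Σ(r − r̄)² = 3.4132; sample σ = √(3.4132/5) = 0.8262%
VaR = −(r̄ − z·σ) = −(0.0750 − 1.960 × 0.8262) = −(-1.5444) = 1.5444%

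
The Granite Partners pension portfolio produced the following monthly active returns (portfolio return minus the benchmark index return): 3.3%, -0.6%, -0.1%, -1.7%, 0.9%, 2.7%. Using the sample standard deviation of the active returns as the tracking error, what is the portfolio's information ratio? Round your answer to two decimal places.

μ = (3.3 − 0.6 − 0.1 − 1.7 + 0.9 + 2.7) / 6 = 4.50 / 6 = 0.7500%
Sample σ = √[Σ(r − μ)² / 5] = √[18.8750 / 5] = √3.7750 = 1.9429%
IR = μ / tracking error = 0.7500 / 1.9429 = 0.3860

0.39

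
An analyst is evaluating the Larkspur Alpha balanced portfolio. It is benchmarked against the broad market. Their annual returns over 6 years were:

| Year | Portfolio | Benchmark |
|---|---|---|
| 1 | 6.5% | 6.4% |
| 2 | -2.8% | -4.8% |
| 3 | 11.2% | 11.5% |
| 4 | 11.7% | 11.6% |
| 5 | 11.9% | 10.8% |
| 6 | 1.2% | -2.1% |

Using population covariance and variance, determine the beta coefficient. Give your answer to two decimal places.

0.84

r̄p = 6.6167%,  r̄m = 5.5667%
Cov = Σ(rp − r̄p)(rm − r̄m) / 6 = 37.4272
Var(rm) = Σ(rm − r̄m)² / 6 = 44.3222
β = Cov / Var = 37.4272 / 44.3222 = 0.8444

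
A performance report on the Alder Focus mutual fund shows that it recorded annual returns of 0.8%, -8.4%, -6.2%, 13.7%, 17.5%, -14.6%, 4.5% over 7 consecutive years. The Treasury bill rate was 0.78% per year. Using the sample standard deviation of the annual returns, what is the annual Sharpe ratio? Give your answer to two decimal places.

Mean return r̄ = 7.30 / 7 = 1.0429%
Σ(r − r̄)² = 829.3771; sample σ = √(829.3771/6) = 11.7571%
Sharpe = (r̄ − rf) / σ = (1.0429 − 0.78) / 11.7571 = 0.2629 / 11.7571 = 0.0224

0.02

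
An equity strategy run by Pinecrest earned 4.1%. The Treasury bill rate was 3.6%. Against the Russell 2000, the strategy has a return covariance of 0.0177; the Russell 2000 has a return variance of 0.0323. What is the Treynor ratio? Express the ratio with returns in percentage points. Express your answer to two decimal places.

β = Cov / Var = 0.0177 / 0.0323 = 0.5480
Treynor = (Rp − Rf) / β = (4.1% − 3.6%) / 0.5480 = 0.50 / 0.5480 = 0.9124

0.91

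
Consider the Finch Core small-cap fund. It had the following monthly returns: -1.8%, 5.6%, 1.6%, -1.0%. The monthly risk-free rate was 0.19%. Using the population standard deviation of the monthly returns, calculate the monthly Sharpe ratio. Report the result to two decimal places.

0.32

r̄ = (-1.8 + 5.6 + 1.6 − 1) / 4 = 1.1000%
Σ(r − r̄)² = (-1.8 − 1.1000)² + (5.6 − 1.1000)² + (1.6 − 1.1000)² + … = 33.3200
population σ = √(33.3200 / 4) = √8.3300 = 2.8862%
Sharpe = (r̄ − rf) / σ = (1.1000 − 0.19) / 2.8862 = 0.9100 / 2.8862 = 0.3153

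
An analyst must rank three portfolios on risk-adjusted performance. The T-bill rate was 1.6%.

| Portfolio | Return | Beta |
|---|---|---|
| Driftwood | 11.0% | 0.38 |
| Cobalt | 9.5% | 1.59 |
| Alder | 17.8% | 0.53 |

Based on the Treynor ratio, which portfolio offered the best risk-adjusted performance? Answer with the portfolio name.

Driftwood: Treynor = (11.0% − 1.6%) / 0.38 = 24.737
Cobalt: Treynor = (9.5% − 1.6%) / 1.59 = 4.969
Alder: Treynor = (17.8% − 1.6%) / 0.53 = 30.566
Highest: Alder (30.566).

Alder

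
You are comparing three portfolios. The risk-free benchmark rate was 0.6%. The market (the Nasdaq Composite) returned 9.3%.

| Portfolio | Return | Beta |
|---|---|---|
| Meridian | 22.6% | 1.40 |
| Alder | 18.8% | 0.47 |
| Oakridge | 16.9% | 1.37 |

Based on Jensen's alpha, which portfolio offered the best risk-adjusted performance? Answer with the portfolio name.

Meridian: α = 22.6% − [0.6% + 1.40 × (9.3% − 0.6%)] = 9.820
Alder: α = 18.8% − [0.6% + 0.47 × (9.3% − 0.6%)] = 14.111
Oakridge: α = 16.9% − [0.6% + 1.37 × (9.3% − 0.6%)] = 4.381
Highest: Alder (14.111).

Alder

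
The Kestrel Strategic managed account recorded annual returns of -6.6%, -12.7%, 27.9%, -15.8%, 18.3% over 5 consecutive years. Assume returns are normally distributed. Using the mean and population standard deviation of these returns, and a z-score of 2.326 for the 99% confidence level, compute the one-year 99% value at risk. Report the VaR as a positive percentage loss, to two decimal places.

38.64

r̄ = (-6.6 − 12.7 + 27.9 − 15.8 + 18.3) / 5 = 11.10 / 5 = 2.2200%
Σ(r − r̄)² = 1543.1480; population σ = √(1543.1480/5) = 17.5679%
VaR = −(r̄ − z·σ) = −(2.2200 − 2.326 × 17.5679) = −(-38.6429) = 38.6429%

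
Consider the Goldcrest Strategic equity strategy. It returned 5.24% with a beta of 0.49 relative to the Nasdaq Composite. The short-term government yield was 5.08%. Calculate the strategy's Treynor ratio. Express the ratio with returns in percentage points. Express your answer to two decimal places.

Treynor = (Rp − Rf) / β = (5.24% − 5.08%) / 0.49 = 0.16 / 0.49 = 0.3265

0.33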